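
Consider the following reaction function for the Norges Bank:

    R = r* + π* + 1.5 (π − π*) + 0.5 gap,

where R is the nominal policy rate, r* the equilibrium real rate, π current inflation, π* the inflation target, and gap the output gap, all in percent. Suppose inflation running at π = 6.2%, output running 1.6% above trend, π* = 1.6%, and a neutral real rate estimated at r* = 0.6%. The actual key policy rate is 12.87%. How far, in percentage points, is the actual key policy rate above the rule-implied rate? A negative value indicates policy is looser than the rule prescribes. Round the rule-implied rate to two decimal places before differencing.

Output 1.6% above potential → gap = 1.6.
R = 0.6 + 1.6 + 1.5 × (6.2 − 1.6) + 0.5 × 1.6
   = 0.6 + 1.6 + 6.9 + 0.8 = 9.90
Deviation = 12.87 − 9.90 = 2.97 pp.

2.97 pp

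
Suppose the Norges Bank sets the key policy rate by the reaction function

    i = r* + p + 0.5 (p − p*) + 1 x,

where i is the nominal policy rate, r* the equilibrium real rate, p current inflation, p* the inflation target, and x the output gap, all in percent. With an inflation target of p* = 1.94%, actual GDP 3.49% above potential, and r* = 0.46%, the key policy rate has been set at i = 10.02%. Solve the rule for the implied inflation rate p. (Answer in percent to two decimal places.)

4.69%

Output 3.49% above potential → x = 3.49.
Collecting p: i = r* + (1 + 0.5) p − 0.5 p* + 1 x
1.5 p = 10.02 − 0.46 + 0.5 × 1.94 − 1 × 3.49 = 7.04
p = 7.04 / 1.5 = 4.69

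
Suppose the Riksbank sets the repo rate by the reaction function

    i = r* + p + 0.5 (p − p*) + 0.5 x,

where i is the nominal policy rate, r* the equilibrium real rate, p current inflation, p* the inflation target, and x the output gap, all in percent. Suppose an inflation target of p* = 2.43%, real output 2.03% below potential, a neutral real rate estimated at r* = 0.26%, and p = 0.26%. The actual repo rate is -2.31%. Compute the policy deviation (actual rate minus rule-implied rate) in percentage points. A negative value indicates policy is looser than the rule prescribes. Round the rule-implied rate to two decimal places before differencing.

Output 2.03% below potential → x = -2.03.
i = 0.26 + 0.26 + 0.5 × (0.26 − 2.43) + 0.5 × (-2.03)
   = 0.26 + 0.26 − 1.085 − 1.015 = -1.58
Deviation = -2.31 − (-1.58) = -0.73 pp.

-0.73 pp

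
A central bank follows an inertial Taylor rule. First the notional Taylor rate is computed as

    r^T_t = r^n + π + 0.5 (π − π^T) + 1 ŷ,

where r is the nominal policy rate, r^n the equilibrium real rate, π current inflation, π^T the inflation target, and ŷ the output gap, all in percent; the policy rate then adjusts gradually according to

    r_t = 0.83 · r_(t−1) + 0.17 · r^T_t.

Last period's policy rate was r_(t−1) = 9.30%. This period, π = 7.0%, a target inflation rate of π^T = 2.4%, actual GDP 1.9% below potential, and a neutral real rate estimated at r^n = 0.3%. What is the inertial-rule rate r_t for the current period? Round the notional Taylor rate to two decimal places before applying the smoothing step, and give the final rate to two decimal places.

9.03%

Output 1.9% below potential → ŷ = -1.9.
r^T_t = 0.3 + 7.0 + 0.5 × (7.0 − 2.4) + 1 × (-1.9)
   = 0.3 + 7 + 2.3 − 1.9 = 7.70
r_t = 0.83 × 9.30 + 0.17 × 7.70 = 7.719 + 1.309 = 9.03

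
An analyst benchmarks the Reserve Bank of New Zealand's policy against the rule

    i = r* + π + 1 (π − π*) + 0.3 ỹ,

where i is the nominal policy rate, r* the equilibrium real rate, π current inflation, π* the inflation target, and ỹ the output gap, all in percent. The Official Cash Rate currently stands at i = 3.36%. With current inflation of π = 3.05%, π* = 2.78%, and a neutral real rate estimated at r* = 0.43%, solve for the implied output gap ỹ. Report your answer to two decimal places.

-1.30%

0.3 ỹ = 3.36 − 0.43 − 3.05 − 1 × (3.05 − 2.78) = -0.39
ỹ = -0.39 / 0.3 = -1.30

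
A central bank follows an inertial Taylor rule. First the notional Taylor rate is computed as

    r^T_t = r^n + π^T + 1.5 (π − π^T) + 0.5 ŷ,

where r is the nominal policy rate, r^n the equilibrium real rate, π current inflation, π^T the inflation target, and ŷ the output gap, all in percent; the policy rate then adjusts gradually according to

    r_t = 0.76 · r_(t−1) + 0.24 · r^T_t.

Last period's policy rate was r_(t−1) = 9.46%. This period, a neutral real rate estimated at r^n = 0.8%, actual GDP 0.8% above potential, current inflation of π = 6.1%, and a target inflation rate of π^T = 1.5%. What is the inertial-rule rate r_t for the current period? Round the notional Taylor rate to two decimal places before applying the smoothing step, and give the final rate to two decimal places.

Output 0.8% above potential → ŷ = 0.8.
r^T_t = 0.8 + 1.5 + 1.5 × (6.1 − 1.5) + 0.5 × 0.8
   = 0.8 + 1.5 + 6.9 + 0.4 = 9.60
r_t = 0.76 × 9.46 + 0.24 × 9.60 = 7.1896 + 2.304 = 9.49

9.49%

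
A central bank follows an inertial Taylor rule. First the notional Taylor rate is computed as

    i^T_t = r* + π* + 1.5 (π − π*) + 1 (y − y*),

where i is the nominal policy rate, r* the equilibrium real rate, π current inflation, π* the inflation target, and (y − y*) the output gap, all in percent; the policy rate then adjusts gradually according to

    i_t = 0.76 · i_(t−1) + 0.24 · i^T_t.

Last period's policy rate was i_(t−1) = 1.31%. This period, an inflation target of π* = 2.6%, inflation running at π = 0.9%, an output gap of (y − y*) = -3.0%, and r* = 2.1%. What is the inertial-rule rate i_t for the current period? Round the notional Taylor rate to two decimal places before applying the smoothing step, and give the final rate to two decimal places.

i^T_t = 2.1 + 2.6 + 1.5 × (0.9 − 2.6) + 1 × (-3.0)
   = 2.1 + 2.6 − 2.55 − 3 = -0.85
i_t = 0.76 × 1.31 + 0.24 × (-0.85) = 0.9956 − 0.204 = 0.79

0.79%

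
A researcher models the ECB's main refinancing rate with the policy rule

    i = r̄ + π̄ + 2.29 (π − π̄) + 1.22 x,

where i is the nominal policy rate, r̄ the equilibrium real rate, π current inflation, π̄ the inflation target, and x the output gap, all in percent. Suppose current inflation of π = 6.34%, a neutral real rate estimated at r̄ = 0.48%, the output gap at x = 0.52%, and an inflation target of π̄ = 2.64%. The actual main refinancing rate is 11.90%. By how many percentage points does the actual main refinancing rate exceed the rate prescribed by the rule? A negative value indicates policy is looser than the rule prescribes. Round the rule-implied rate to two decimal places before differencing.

-0.33 pp

i = 0.48 + 2.64 + 2.29 × (6.34 − 2.64) + 1.22 × 0.52
   = 0.48 + 2.64 + 8.473 + 0.6344 = 12.23
Deviation = 11.90 − 12.23 = -0.33 pp.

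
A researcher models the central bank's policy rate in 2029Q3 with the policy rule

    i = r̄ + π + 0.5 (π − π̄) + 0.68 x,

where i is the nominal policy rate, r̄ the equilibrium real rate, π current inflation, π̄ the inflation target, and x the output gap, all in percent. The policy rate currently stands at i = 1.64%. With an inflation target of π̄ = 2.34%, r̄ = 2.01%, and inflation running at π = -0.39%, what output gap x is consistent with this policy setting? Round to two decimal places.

2.04%

0.68 x = 1.64 − 2.01 − (-0.39) − 0.5 × ((-0.39) − 2.34) = 1.385
x = 1.385 / 0.68 = 2.04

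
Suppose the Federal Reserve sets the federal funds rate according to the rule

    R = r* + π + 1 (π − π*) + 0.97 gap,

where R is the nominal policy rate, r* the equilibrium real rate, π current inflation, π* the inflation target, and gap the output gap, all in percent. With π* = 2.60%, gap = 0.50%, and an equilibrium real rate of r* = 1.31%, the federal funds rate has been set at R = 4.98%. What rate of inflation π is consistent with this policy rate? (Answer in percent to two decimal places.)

2.89%

Collecting π: R = r* + (1 + 1) π − 1 π* + 0.97 gap
2 π = 4.98 − 1.31 + 1 × 2.60 − 0.97 × 0.50 = 5.785
π = 5.785 / 2 = 2.89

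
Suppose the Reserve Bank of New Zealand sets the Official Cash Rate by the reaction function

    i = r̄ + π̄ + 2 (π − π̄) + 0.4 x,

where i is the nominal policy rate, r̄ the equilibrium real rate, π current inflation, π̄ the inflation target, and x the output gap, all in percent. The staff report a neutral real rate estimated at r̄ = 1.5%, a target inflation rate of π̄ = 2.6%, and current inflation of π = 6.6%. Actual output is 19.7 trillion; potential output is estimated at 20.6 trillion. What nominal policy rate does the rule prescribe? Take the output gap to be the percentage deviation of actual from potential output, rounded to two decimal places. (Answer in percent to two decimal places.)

Output gap = 100 × (19.7 − 20.6) / 20.6 = -4.37%.
i = 1.50 + 2.60 + 2 × (6.60 − 2.60) + 0.4 × (-4.37)
   = 1.50 + 2.6 + 8 − 1.748 = 10.35

10.35%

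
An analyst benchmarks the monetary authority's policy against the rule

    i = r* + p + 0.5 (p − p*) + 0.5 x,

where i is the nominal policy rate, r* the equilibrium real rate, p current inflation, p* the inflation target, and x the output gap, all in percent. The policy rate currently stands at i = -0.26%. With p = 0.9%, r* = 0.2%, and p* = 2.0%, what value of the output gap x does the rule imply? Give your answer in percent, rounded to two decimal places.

-1.62%

0.5 x = -0.26 − 0.2 − 0.9 − 0.5 × (0.9 − 2.0) = -0.81
x = -0.81 / 0.5 = -1.62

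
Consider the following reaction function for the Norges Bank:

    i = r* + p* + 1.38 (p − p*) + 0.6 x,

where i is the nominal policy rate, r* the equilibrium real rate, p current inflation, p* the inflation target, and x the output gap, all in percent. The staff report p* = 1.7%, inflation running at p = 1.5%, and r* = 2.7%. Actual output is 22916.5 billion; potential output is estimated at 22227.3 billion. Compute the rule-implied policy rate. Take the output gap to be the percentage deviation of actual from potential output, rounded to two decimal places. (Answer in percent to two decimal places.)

5.98%

Output gap = 100 × (22916.5 − 22227.3) / 22227.3 = 3.10%.
i = 2.70 + 1.70 + 1.38 × (1.50 − 1.70) + 0.6 × 3.10
   = 2.70 + 1.7 − 0.276 + 1.86 = 5.98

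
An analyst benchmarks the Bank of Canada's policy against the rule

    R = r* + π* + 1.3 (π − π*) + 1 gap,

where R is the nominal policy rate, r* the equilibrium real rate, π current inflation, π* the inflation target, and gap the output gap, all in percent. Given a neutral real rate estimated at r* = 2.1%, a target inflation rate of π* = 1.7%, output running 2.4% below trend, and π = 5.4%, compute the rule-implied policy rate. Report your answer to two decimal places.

6.21%

Output 2.4% below potential → gap = -2.4.
R = 2.1 + 1.7 + 1.3 × (5.4 − 1.7) + 1 × (-2.4)
   = 2.1 + 1.7 + 4.81 − 2.4 = 6.21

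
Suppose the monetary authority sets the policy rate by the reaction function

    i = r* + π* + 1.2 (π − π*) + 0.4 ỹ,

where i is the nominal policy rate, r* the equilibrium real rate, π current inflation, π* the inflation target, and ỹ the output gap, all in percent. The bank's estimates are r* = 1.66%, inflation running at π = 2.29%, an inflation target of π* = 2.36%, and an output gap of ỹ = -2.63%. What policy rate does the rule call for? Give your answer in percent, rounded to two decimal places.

2.88%

i = 1.66 + 2.36 + 1.2 × (2.29 − 2.36) + 0.4 × (-2.63)
   = 1.66 + 2.36 − 0.084 − 1.052 = 2.88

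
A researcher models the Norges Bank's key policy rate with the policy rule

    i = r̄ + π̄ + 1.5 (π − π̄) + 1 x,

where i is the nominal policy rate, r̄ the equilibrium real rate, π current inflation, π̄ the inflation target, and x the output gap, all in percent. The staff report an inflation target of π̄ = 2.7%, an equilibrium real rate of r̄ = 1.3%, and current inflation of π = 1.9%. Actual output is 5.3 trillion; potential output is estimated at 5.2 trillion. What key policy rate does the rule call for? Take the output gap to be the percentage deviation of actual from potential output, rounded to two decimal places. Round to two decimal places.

Output gap = 100 × (5.3 − 5.2) / 5.2 = 1.92%.
i = 1.30 + 2.70 + 1.5 × (1.90 − 2.70) + 1 × 1.92
   = 1.30 + 2.7 − 1.2 + 1.92 = 4.72

4.72%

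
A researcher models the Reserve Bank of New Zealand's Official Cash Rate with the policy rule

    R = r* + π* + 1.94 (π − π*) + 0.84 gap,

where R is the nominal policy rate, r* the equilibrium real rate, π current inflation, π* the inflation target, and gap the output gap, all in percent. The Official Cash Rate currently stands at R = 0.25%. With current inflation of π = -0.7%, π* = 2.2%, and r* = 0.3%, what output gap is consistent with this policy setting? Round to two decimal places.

0.84 gap = 0.25 − 0.3 − 2.2 − 1.94 × ((-0.7) − 2.2) = 3.376
gap = 3.376 / 0.84 = 4.02

4.02%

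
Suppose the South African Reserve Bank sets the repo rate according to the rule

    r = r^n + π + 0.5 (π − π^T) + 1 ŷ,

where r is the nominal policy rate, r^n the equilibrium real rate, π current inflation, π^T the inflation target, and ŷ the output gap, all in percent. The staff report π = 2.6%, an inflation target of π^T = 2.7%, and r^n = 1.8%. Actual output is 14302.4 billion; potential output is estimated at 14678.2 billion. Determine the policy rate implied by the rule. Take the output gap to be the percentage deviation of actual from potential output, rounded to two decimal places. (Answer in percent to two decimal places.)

1.79%

Output gap = 100 × (14302.4 − 14678.2) / 14678.2 = -2.56%.
r = 1.80 + 2.60 + 0.5 × (2.60 − 2.70) + 1 × (-2.56)
   = 1.80 + 2.6 − 0.05 − 2.56 = 1.79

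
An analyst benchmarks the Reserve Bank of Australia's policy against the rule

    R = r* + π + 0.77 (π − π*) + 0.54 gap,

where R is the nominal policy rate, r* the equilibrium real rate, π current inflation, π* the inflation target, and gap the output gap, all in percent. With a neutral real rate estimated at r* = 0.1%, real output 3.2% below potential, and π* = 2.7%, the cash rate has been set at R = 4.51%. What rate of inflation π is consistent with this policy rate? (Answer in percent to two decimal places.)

Output 3.2% below potential → gap = -3.2.
Collecting π: R = r* + (1 + 0.77) π − 0.77 π* + 0.54 gap
1.77 π = 4.51 − 0.1 + 0.77 × 2.7 − 0.54 × (-3.2) = 8.217
π = 8.217 / 1.77 = 4.64

4.64%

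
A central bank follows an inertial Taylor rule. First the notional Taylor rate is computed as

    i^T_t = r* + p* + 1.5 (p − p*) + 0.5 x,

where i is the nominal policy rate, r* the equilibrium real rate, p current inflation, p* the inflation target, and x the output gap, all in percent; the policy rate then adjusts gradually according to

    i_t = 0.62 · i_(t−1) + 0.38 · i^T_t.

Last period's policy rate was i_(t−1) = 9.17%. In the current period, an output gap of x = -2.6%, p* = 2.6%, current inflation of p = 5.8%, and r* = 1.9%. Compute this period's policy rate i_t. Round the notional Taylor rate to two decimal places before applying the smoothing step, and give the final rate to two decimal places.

8.73%

i^T_t = 1.9 + 2.6 + 1.5 × (5.8 − 2.6) + 0.5 × (-2.6)
   = 1.9 + 2.6 + 4.8 − 1.3 = 8.00
i_t = 0.62 × 9.17 + 0.38 × 8.00 = 5.6854 + 3.04 = 8.73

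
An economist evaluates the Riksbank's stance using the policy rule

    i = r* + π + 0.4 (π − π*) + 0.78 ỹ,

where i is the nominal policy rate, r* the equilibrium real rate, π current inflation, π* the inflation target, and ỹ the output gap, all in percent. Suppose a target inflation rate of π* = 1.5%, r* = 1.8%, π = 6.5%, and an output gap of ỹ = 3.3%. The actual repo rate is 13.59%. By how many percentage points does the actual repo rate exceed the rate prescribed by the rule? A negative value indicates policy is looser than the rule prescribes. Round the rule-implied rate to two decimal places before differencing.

i = 1.8 + 6.5 + 0.4 × (6.5 − 1.5) + 0.78 × 3.3
   = 1.8 + 6.5 + 2 + 2.574 = 12.87
Deviation = 13.59 − 12.87 = 0.72 pp.

0.72 pp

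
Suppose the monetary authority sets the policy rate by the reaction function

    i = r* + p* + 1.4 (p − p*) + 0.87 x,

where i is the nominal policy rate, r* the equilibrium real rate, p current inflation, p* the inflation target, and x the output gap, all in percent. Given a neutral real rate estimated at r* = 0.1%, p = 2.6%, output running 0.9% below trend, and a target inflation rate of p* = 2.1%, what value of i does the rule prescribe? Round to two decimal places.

Output 0.9% below potential → x = -0.9.
i = 0.1 + 2.1 + 1.4 × (2.6 − 2.1) + 0.87 × (-0.9)
   = 0.1 + 2.1 + 0.7 − 0.783 = 2.12

2.12%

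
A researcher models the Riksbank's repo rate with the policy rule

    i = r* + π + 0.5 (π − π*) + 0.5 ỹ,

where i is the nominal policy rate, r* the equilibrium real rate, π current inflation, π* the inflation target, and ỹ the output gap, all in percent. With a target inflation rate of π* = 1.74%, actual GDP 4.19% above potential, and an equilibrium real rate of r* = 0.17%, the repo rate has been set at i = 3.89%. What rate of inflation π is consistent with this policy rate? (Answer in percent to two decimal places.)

1.66%

Output 4.19% above potential → ỹ = 4.19.
Collecting π: i = r* + (1 + 0.5) π − 0.5 π* + 0.5 ỹ
1.5 π = 3.89 − 0.17 + 0.5 × 1.74 − 0.5 × 4.19 = 2.495
π = 2.495 / 1.5 = 1.66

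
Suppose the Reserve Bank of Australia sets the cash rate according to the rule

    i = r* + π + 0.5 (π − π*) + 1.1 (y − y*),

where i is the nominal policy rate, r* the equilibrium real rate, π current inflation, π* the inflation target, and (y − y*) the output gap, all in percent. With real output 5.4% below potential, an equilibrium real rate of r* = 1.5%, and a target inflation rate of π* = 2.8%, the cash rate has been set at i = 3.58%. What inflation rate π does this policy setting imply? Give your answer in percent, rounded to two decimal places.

Output 5.4% below potential → (y − y*) = -5.4.
Collecting π: i = r* + (1 + 0.5) π − 0.5 π* + 1.1 (y − y*)
1.5 π = 3.58 − 1.5 + 0.5 × 2.8 − 1.1 × (-5.4) = 9.42
π = 9.42 / 1.5 = 6.28

6.28%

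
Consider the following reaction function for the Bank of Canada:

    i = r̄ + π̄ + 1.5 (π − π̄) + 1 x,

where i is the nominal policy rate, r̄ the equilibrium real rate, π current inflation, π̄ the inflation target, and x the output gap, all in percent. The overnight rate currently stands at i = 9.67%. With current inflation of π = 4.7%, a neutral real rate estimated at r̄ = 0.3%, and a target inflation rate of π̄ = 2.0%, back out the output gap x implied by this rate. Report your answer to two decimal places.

3.32%

1 x = 9.67 − 0.3 − 2.0 − 1.5 × (4.7 − 2.0) = 3.32
x = 3.32 / 1 = 3.32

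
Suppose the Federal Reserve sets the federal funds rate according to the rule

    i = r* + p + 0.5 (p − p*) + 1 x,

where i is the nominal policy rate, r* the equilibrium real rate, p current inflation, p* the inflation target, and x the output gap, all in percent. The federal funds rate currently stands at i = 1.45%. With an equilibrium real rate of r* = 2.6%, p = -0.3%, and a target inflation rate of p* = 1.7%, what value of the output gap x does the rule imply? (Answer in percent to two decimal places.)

0.15%

1 x = 1.45 − 2.6 − (-0.3) − 0.5 × ((-0.3) − 1.7) = 0.15
x = 0.15 / 1 = 0.15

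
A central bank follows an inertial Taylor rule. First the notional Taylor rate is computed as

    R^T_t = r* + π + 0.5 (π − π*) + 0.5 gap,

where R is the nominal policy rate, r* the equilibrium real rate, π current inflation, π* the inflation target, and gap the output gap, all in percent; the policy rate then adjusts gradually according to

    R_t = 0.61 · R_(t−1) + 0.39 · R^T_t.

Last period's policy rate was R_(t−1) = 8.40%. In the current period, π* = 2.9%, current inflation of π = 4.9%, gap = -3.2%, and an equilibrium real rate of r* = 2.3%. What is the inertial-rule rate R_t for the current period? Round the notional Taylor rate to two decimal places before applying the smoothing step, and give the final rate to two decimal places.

7.70%

R^T_t = 2.3 + 4.9 + 0.5 × (4.9 − 2.9) + 0.5 × (-3.2)
   = 2.3 + 4.9 + 1 − 1.6 = 6.60
R_t = 0.61 × 8.40 + 0.39 × 6.60 = 5.124 + 2.574 = 7.70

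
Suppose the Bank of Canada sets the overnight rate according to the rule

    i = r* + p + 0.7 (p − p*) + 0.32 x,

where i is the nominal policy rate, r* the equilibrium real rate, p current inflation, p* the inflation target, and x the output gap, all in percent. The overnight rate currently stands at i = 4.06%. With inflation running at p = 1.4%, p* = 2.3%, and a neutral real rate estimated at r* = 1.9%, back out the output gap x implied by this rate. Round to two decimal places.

4.34%

0.32 x = 4.06 − 1.9 − 1.4 − 0.7 × (1.4 − 2.3) = 1.39
x = 1.39 / 0.32 = 4.34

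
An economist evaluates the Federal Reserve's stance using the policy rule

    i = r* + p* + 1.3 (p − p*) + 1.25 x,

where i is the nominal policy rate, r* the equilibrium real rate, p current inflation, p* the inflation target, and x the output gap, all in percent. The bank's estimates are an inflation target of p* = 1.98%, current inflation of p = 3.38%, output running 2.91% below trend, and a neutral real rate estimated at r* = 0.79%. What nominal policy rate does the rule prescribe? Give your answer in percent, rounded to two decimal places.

0.95%

Output 2.91% below potential → x = -2.91.
i = 0.79 + 1.98 + 1.3 × (3.38 − 1.98) + 1.25 × (-2.91)
   = 0.79 + 1.98 + 1.82 − 3.6375 = 0.95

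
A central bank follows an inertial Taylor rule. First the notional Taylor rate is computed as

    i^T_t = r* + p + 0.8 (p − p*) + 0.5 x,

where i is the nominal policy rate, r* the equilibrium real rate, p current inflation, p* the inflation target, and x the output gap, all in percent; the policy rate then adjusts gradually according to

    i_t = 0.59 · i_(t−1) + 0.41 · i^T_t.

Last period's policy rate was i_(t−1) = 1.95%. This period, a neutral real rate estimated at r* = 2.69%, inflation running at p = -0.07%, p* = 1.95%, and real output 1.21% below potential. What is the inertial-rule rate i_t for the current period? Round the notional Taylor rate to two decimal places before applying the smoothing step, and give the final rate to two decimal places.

1.31%

Output 1.21% below potential → x = -1.21.
i^T_t = 2.69 + (-0.07) + 0.8 × (-0.07 − 1.95) + 0.5 × (-1.21)
   = 2.69 − 0.07 − 1.616 − 0.605 = 0.40
i_t = 0.59 × 1.95 + 0.41 × 0.40 = 1.1505 + 0.164 = 1.31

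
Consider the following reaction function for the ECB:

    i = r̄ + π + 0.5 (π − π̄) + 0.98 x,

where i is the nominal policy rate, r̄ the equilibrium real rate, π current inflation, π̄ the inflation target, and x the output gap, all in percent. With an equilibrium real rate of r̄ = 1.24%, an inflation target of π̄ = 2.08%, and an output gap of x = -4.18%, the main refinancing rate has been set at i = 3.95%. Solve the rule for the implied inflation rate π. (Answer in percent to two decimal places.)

5.23%

Collecting π: i = r̄ + (1 + 0.5) π − 0.5 π̄ + 0.98 x
1.5 π = 3.95 − 1.24 + 0.5 × 2.08 − 0.98 × (-4.18) = 7.8464
π = 7.8464 / 1.5 = 5.23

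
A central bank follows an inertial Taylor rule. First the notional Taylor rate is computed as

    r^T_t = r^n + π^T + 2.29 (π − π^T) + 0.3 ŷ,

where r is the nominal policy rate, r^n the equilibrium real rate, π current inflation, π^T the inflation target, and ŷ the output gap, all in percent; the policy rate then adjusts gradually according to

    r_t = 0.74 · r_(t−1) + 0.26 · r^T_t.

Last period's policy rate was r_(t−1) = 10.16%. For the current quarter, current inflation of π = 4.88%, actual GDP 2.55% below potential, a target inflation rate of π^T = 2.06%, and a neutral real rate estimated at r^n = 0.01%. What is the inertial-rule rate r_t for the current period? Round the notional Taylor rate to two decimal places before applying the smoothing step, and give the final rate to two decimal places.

9.54%

Output 2.55% below potential → ŷ = -2.55.
r^T_t = 0.01 + 2.06 + 2.29 × (4.88 − 2.06) + 0.3 × (-2.55)
   = 0.01 + 2.06 + 6.4578 − 0.765 = 7.76
r_t = 0.74 × 10.16 + 0.26 × 7.76 = 7.5184 + 2.0176 = 9.54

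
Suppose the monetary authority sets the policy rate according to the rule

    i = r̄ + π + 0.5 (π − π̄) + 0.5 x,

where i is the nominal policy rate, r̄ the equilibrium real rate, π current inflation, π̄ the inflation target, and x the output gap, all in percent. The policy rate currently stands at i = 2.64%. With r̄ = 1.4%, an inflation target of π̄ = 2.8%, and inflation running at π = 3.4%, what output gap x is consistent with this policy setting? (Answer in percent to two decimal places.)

-4.92%

0.5 x = 2.64 − 1.4 − 3.4 − 0.5 × (3.4 − 2.8) = -2.46
x = -2.46 / 0.5 = -4.92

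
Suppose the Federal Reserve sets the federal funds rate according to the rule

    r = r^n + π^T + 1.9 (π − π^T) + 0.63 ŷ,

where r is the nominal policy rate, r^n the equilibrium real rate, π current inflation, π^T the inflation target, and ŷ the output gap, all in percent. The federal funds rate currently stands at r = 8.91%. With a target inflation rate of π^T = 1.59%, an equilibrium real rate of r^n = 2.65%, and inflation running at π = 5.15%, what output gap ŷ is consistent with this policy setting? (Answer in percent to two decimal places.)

0.63 ŷ = 8.91 − 2.65 − 1.59 − 1.9 × (5.15 − 1.59) = -2.094
ŷ = -2.094 / 0.63 = -3.32

-3.32%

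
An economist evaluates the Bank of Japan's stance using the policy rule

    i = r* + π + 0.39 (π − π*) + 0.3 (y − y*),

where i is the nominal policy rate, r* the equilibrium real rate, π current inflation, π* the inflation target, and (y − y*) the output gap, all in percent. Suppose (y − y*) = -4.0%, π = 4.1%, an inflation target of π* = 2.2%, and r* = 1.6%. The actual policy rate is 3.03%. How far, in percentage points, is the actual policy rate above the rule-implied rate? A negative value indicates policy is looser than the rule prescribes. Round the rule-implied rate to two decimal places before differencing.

i = 1.6 + 4.1 + 0.39 × (4.1 − 2.2) + 0.3 × (-4.0)
   = 1.6 + 4.1 + 0.741 − 1.2 = 5.24
Deviation = 3.03 − 5.24 = -2.21 pp.

-2.21 pp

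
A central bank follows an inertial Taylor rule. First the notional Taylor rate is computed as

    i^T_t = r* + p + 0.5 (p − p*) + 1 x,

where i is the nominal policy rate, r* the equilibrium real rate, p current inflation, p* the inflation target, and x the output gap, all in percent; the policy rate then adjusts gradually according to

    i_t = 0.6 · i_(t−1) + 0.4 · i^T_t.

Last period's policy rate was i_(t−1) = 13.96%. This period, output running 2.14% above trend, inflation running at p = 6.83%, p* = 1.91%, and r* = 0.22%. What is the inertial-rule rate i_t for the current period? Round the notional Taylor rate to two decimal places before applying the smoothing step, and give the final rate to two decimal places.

Output 2.14% above potential → x = 2.14.
i^T_t = 0.22 + 6.83 + 0.5 × (6.83 − 1.91) + 1 × 2.14
   = 0.22 + 6.83 + 2.46 + 2.14 = 11.65
i_t = 0.6 × 13.96 + 0.4 × 11.65 = 8.376 + 4.66 = 13.04

13.04%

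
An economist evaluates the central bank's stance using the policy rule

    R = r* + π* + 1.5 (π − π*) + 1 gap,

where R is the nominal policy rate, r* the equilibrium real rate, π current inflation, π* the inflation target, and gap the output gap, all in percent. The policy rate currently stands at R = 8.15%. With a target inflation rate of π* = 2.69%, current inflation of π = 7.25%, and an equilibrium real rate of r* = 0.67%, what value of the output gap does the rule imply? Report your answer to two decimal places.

1 gap = 8.15 − 0.67 − 2.69 − 1.5 × (7.25 − 2.69) = -2.05
gap = -2.05 / 1 = -2.05

-2.05%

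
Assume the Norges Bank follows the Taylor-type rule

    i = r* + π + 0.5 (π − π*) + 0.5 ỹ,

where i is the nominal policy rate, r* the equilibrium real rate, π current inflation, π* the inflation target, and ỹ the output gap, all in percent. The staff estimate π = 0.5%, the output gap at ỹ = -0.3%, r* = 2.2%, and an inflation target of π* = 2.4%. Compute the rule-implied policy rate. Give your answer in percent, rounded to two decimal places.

1.60%

i = 2.2 + 0.5 + 0.5 × (0.5 − 2.4) + 0.5 × (-0.3)
   = 2.2 + 0.5 − 0.95 − 0.15 = 1.60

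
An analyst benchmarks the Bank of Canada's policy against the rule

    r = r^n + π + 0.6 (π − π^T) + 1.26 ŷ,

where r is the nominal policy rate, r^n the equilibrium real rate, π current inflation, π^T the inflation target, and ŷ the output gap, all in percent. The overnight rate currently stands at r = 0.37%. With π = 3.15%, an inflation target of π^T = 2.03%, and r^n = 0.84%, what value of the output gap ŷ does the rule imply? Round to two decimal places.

1.26 ŷ = 0.37 − 0.84 − 3.15 − 0.6 × (3.15 − 2.03) = -4.292
ŷ = -4.292 / 1.26 = -3.41

-3.41%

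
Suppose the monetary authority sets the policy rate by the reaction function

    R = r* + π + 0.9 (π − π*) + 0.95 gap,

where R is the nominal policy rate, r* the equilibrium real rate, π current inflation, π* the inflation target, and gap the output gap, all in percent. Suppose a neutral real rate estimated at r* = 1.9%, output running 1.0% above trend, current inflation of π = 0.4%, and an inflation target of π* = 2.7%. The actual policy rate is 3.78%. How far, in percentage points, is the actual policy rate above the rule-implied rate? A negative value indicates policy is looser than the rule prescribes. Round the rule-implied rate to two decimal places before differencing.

2.60 pp

Output 1.0% above potential → gap = 1.0.
R = 1.9 + 0.4 + 0.9 × (0.4 − 2.7) + 0.95 × 1.0
   = 1.9 + 0.4 − 2.07 + 0.95 = 1.18
Deviation = 3.78 − 1.18 = 2.60 pp.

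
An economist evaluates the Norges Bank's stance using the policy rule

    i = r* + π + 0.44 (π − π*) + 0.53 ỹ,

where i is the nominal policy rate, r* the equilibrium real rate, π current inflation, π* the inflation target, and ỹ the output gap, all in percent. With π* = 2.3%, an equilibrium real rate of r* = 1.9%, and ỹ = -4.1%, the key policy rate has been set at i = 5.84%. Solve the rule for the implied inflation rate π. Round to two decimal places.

Collecting π: i = r* + (1 + 0.44) π − 0.44 π* + 0.53 ỹ
1.44 π = 5.84 − 1.9 + 0.44 × 2.3 − 0.53 × (-4.1) = 7.125
π = 7.125 / 1.44 = 4.95

4.95%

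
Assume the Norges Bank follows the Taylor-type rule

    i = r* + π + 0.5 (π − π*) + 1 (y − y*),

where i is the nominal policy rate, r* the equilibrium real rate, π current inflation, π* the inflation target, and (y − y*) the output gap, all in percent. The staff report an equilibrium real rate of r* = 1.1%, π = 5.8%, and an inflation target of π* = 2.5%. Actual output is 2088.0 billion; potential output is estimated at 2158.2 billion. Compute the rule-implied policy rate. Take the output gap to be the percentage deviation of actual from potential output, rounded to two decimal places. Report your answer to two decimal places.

Output gap = 100 × (2088.0 − 2158.2) / 2158.2 = -3.25%.
i = 1.10 + 5.80 + 0.5 × (5.80 − 2.50) + 1 × (-3.25)
   = 1.10 + 5.8 + 1.65 − 3.25 = 5.30

5.30%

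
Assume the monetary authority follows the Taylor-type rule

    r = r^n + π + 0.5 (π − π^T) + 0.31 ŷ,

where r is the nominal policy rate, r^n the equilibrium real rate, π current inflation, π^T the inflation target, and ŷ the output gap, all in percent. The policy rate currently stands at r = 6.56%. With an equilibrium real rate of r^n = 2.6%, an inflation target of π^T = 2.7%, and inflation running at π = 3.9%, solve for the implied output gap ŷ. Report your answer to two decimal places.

-1.74%

0.31 ŷ = 6.56 − 2.6 − 3.9 − 0.5 × (3.9 − 2.7) = -0.54
ŷ = -0.54 / 0.31 = -1.74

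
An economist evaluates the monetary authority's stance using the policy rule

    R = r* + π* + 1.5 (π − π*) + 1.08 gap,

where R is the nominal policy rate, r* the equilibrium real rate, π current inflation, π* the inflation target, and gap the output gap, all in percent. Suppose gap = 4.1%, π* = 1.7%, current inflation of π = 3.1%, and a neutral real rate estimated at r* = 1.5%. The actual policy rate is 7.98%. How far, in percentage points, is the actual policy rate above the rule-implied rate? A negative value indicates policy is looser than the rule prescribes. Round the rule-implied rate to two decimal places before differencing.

R = 1.5 + 1.7 + 1.5 × (3.1 − 1.7) + 1.08 × 4.1
   = 1.5 + 1.7 + 2.1 + 4.428 = 9.73
Deviation = 7.98 − 9.73 = -1.75 pp.

-1.75 pp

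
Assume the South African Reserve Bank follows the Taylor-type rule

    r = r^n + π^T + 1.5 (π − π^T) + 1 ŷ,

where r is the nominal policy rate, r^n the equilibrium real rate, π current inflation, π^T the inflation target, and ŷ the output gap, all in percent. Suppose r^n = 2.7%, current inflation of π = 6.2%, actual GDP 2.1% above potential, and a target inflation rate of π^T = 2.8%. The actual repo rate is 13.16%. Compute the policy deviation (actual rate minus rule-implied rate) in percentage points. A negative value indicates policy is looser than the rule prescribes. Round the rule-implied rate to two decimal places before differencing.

0.46 pp

Output 2.1% above potential → ŷ = 2.1.
r = 2.7 + 2.8 + 1.5 × (6.2 − 2.8) + 1 × 2.1
   = 2.7 + 2.8 + 5.1 + 2.1 = 12.70
Deviation = 13.16 − 12.70 = 0.46 pp.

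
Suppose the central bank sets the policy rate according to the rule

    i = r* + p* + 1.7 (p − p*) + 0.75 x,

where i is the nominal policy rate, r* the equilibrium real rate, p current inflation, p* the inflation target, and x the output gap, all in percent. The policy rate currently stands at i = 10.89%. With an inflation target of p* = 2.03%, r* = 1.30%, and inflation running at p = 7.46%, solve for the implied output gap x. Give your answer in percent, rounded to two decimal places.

-2.23%

0.75 x = 10.89 − 1.30 − 2.03 − 1.7 × (7.46 − 2.03) = -1.671
x = -1.671 / 0.75 = -2.23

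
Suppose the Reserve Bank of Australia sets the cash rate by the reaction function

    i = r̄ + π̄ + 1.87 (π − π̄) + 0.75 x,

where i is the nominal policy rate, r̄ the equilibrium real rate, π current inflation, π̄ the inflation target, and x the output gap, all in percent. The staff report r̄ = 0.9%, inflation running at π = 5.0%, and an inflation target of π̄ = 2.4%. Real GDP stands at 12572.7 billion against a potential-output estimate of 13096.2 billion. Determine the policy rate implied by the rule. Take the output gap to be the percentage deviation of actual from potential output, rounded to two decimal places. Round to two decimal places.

5.16%

Output gap = 100 × (12572.7 − 13096.2) / 13096.2 = -4.00%.
i = 0.90 + 2.40 + 1.87 × (5.00 − 2.40) + 0.75 × (-4.00)
   = 0.90 + 2.4 + 4.862 − 3 = 5.16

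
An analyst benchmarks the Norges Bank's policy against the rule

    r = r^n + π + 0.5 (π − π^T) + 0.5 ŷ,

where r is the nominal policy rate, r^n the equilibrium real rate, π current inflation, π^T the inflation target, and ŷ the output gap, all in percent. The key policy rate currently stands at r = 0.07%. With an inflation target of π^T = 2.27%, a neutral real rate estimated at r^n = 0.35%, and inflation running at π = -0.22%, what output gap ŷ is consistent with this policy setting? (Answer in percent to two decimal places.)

0.5 ŷ = 0.07 − 0.35 − (-0.22) − 0.5 × ((-0.22) − 2.27) = 1.185
ŷ = 1.185 / 0.5 = 2.37

2.37%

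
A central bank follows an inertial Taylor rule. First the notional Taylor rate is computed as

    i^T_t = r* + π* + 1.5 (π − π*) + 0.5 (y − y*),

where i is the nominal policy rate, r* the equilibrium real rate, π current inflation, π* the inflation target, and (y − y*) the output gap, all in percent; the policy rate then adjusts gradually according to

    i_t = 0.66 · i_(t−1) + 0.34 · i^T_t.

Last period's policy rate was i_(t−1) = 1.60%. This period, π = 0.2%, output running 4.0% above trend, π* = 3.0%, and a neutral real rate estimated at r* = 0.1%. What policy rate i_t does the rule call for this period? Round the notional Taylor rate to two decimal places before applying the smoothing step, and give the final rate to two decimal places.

Output 4.0% above potential → (y − y*) = 4.0.
i^T_t = 0.1 + 3.0 + 1.5 × (0.2 − 3.0) + 0.5 × 4.0
   = 0.1 + 3 − 4.2 + 2 = 0.90
i_t = 0.66 × 1.60 + 0.34 × 0.90 = 1.056 + 0.306 = 1.36

1.36%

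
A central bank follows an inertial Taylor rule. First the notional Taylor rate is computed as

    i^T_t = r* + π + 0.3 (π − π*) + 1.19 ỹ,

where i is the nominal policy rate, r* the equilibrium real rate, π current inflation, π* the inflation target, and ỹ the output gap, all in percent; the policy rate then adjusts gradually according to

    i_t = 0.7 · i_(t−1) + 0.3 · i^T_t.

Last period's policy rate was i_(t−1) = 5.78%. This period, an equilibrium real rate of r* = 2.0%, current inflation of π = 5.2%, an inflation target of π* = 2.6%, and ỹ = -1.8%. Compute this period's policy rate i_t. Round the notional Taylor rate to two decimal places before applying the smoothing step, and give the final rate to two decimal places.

i^T_t = 2.0 + 5.2 + 0.3 × (5.2 − 2.6) + 1.19 × (-1.8)
   = 2.0 + 5.2 + 0.78 − 2.142 = 5.84
i_t = 0.7 × 5.78 + 0.3 × 5.84 = 4.046 + 1.752 = 5.80

5.80%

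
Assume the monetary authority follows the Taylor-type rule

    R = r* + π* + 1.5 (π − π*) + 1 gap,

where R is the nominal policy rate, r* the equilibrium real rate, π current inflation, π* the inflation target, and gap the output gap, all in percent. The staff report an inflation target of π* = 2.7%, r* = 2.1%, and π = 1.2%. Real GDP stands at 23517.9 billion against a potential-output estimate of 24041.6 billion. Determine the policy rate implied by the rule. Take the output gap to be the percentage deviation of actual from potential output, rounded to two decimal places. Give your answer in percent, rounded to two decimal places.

Output gap = 100 × (23517.9 − 24041.6) / 24041.6 = -2.18%.
R = 2.10 + 2.70 + 1.5 × (1.20 − 2.70) + 1 × (-2.18)
   = 2.10 + 2.7 − 2.25 − 2.18 = 0.37

0.37%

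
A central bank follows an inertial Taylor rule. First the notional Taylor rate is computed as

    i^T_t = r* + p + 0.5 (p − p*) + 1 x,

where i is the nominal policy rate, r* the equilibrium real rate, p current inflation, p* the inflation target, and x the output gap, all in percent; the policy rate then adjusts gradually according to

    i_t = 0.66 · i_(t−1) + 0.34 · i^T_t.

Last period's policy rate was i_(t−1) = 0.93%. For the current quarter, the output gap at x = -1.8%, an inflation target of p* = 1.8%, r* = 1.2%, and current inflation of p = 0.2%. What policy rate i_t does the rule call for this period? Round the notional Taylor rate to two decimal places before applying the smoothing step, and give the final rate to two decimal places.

i^T_t = 1.2 + 0.2 + 0.5 × (0.2 − 1.8) + 1 × (-1.8)
   = 1.2 + 0.2 − 0.8 − 1.8 = -1.20
i_t = 0.66 × 0.93 + 0.34 × (-1.20) = 0.6138 − 0.408 = 0.21

0.21%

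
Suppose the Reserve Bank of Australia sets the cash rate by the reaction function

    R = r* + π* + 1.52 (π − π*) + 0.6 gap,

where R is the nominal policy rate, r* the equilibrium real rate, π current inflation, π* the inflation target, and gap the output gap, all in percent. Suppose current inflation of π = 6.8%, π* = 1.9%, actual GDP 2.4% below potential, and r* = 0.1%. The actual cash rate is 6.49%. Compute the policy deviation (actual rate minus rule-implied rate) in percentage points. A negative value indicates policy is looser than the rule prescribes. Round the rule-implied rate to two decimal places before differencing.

-1.52 pp

Output 2.4% below potential → gap = -2.4.
R = 0.1 + 1.9 + 1.52 × (6.8 − 1.9) + 0.6 × (-2.4)
   = 0.1 + 1.9 + 7.448 − 1.44 = 8.01
Deviation = 6.49 − 8.01 = -1.52 pp.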